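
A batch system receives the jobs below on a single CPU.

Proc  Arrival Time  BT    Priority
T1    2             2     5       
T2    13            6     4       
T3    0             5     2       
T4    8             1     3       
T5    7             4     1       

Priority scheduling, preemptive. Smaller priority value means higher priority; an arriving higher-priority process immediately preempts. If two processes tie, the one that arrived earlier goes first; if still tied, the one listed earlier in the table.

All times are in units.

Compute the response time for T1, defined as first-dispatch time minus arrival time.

Timeline: | T3 0-5 | T1 5-7 | T5 7-11 | T4 11-12 | idle 12-13 | T2 13-19 |
Completion: T1=7  T2=19  T3=5  T4=12  T5=11
Turnaround (C−A): T1=5  T2=6  T3=5  T4=4  T5=4
Response(T1) = first start − arrival = 5 − 2 = 3

3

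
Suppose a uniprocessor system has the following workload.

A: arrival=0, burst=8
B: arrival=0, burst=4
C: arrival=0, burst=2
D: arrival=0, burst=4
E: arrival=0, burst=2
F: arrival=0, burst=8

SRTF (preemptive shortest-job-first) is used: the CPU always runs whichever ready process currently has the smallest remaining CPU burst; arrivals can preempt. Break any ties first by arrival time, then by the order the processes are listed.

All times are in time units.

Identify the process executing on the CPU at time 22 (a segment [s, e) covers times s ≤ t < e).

Schedule: | C 0-2 | E 2-4 | B 4-8 | D 8-12 | A 12-20 | F 20-28 |
Completion: A=20  B=8  C=2  D=12  E=4  F=28
Turnaround (C−A): A=20  B=8  C=2  D=12  E=4  F=28

F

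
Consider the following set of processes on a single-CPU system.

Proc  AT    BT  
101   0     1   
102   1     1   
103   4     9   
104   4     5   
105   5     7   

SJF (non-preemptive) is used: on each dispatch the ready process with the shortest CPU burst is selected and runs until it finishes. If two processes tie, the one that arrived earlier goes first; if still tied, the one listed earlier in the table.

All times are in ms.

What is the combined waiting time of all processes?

16

Gantt: | 101 0-1 | 102 1-2 | idle 2-4 | 104 4-9 | 105 9-16 | 103 16-25 |
Completion: 101=1  102=2  103=25  104=9  105=16
Waiting = turnaround − burst: 101=0, 102=0, 103=12, 104=0, 105=4
Total waiting = 0 + 0 + 12 + 0 + 4 = 16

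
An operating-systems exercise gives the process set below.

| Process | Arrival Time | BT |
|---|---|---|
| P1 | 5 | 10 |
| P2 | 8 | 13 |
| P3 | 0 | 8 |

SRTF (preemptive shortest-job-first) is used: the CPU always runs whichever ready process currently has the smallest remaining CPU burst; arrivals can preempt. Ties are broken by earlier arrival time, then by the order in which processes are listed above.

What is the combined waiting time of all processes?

13

Gantt: | P3 0-8 | P1 8-18 | P2 18-31 |
Completion: P1=18  P2=31  P3=8
Waiting = turnaround − burst: P1=3, P2=10, P3=0
Total waiting = 3 + 10 + 0 = 13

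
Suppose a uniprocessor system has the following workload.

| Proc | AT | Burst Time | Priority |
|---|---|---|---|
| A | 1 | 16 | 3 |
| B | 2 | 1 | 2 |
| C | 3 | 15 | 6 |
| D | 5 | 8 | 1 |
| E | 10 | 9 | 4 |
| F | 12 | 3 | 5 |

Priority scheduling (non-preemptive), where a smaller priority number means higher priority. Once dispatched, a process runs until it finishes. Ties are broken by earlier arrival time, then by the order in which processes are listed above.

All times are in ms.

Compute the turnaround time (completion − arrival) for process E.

Schedule: | idle 0-1 | A 1-17 | D 17-25 | B 25-26 | E 26-35 | F 35-38 | C 38-53 |
Completion: A=17  B=26  C=53  D=25  E=35  F=38
Turnaround(E) = completion − arrival = 35 − 10 = 25

25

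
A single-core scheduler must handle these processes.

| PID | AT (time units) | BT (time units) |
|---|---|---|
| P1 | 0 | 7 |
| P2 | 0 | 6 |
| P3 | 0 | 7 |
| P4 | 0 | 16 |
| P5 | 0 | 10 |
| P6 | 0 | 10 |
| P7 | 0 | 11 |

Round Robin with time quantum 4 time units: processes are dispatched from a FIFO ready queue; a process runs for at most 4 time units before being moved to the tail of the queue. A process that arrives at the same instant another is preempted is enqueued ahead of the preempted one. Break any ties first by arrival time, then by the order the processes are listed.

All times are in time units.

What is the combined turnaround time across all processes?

348

Schedule: | P1 0-4 | P2 4-8 | P3 8-12 | P4 12-16 | P5 16-20 | P6 20-24 | P7 24-28 | P1 28-31 | P2 31-33 | P3 33-36 | P4 36-40 | P5 40-44 | P6 44-48 | P7 48-52 | P4 52-56 | P5 56-58 | P6 58-60 | P7 60-63 | P4 63-67 |
Completion: P1=31  P2=33  P3=36  P4=67  P5=58  P6=60  P7=63
Turnaround (C−A): P1=31  P2=33  P3=36  P4=67  P5=58  P6=60  P7=63
Turnaround = completion − arrival: P1=31, P2=33, P3=36, P4=67, P5=58, P6=60, P7=63
Total turnaround = 31 + 33 + 36 + 67 + 58 + 60 + 63 = 348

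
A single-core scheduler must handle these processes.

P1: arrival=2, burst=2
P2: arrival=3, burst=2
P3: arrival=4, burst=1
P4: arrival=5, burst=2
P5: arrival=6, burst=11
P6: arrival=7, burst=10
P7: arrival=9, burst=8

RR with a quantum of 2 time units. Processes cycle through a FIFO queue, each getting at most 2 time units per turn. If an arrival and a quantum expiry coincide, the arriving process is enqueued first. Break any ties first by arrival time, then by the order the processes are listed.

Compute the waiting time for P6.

Timeline: | idle 0-2 | P1 2-4 | P2 4-6 | P3 6-7 | P4 7-9 | P5 9-11 | P6 11-13 | P7 13-15 | P5 15-17 | P6 17-19 | P7 19-21 | P5 21-23 | P6 23-25 | P7 25-27 | P5 27-29 | P6 29-31 | P7 31-33 | P5 33-35 | P6 35-37 | P5 37-38 |
Completion: P1=4  P2=6  P3=7  P4=9  P5=38  P6=37  P7=33
Waiting(P6) = turnaround − burst = 30 − 10 = 20

20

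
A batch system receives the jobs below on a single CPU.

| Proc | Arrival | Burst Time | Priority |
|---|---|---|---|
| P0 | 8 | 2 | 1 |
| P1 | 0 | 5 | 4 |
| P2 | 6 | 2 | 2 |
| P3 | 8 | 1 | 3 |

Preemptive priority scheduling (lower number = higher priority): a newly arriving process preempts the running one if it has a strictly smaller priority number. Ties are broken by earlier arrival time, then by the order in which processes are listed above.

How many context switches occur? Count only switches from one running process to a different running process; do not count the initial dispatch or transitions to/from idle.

2

Schedule: | P1 0-5 | idle 5-6 | P2 6-8 | P0 8-10 | P3 10-11 |
Completion: P0=10  P1=5  P2=8  P3=11
Turnaround (C−A): P0=2  P1=5  P2=2  P3=3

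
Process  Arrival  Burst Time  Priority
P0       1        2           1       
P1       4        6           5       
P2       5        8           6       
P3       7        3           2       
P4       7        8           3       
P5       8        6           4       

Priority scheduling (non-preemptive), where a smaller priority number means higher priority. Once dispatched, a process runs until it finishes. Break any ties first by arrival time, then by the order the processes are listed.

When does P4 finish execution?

Gantt: | idle 0-1 | P0 1-3 | idle 3-4 | P1 4-10 | P3 10-13 | P4 13-21 | P5 21-27 | P2 27-35 |
Completion: P0=3  P1=10  P2=35  P3=13  P4=21  P5=27
Turnaround (C−A): P0=2  P1=6  P2=30  P3=6  P4=14  P5=19

21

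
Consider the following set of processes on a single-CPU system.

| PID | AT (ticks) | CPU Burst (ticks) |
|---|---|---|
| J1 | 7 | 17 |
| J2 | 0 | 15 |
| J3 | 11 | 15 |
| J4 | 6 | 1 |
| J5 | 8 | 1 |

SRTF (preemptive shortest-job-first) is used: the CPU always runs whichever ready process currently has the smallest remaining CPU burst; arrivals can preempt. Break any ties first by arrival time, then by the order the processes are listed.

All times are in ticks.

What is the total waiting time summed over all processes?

Schedule: | J2 0-6 | J4 6-7 | J2 7-8 | J5 8-9 | J2 9-17 | J3 17-32 | J1 32-49 |
Completion: J1=49  J2=17  J3=32  J4=7  J5=9
Turnaround (C−A): J1=42  J2=17  J3=21  J4=1  J5=1
Waiting = turnaround − burst: J1=25, J2=2, J3=6, J4=0, J5=0
Total waiting = 25 + 2 + 6 + 0 + 0 = 33

33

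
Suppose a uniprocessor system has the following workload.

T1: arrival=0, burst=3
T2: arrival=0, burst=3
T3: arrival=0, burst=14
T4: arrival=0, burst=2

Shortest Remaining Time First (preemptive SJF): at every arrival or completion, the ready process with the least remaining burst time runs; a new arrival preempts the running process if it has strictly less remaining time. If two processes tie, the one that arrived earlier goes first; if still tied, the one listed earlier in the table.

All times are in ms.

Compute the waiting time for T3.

8

Gantt: | T4 0-2 | T1 2-5 | T2 5-8 | T3 8-22 |
Completion: T1=5  T2=8  T3=22  T4=2
Turnaround (C−A): T1=5  T2=8  T3=22  T4=2
Waiting(T3) = turnaround − burst = 22 − 14 = 8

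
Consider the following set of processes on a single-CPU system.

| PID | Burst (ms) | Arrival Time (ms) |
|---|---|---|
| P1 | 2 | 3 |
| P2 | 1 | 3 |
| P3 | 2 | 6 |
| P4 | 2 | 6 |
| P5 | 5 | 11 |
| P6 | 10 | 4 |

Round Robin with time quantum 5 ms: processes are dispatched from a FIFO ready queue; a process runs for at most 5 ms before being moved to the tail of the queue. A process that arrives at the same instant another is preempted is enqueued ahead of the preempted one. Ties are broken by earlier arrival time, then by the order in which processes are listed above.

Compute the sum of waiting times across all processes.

Timeline: | idle 0-3 | P1 3-5 | P2 5-6 | P6 6-11 | P3 11-13 | P4 13-15 | P5 15-20 | P6 20-25 |
Completion: P1=5  P2=6  P3=13  P4=15  P5=20  P6=25
Turnaround (C−A): P1=2  P2=3  P3=7  P4=9  P5=9  P6=21
Waiting = turnaround − burst: P1=0, P2=2, P3=5, P4=7, P5=4, P6=11
Total waiting = 0 + 2 + 5 + 7 + 4 + 11 = 29

29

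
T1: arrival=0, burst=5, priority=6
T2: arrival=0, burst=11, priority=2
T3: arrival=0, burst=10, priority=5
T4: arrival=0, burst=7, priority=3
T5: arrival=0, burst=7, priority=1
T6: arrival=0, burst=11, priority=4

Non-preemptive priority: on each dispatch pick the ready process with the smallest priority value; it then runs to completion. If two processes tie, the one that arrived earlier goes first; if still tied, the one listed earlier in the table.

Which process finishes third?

Gantt: | T5 0-7 | T2 7-18 | T4 18-25 | T6 25-36 | T3 36-46 | T1 46-51 |
Completion: T1=51  T2=18  T3=46  T4=25  T5=7  T6=36
Finish order: T5 → T2 → T4 → T6 → T3 → T1

T4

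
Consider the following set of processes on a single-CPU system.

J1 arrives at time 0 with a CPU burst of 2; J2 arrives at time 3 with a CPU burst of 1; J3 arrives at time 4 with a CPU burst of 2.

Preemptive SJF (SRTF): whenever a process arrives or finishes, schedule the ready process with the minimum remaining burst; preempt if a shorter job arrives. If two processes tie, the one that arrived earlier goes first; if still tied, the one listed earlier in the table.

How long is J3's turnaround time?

Schedule: | J1 0-2 | idle 2-3 | J2 3-4 | J3 4-6 |
Completion: J1=2  J2=4  J3=6
Turnaround (C−A): J1=2  J2=1  J3=2
Turnaround(J3) = completion − arrival = 6 − 4 = 2

2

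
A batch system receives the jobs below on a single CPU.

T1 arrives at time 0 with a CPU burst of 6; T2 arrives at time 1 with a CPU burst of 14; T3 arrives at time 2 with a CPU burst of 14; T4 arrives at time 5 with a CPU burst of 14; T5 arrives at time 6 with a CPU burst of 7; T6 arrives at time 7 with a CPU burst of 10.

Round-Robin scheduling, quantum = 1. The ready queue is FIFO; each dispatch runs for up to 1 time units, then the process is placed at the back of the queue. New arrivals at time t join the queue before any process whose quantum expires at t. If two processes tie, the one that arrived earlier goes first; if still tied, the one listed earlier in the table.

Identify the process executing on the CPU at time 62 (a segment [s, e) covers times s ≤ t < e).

T3

Gantt: | T1 0-1 | T2 1-2 | T1 2-3 | T3 3-4 | T2 4-5 | T1 5-6 | T3 6-7 | T4 7-8 | T2 8-9 | T5 9-10 | T1 10-11 | T6 11-12 | T3 12-13 | T4 13-14 | T2 14-15 | T5 15-16 | T1 16-17 | T6 17-18 | T3 18-19 | T4 19-20 | T2 20-21 | T5 21-22 | T1 22-23 | T6 23-24 | T3 24-25 | T4 25-26 | T2 26-27 | T5 27-28 | T6 28-29 | T3 29-30 | T4 30-31 | T2 31-32 | T5 32-33 | T6 33-34 | T3 34-35 | T4 35-36 | T2 36-37 | T5 37-38 | T6 38-39 | T3 39-40 | T4 40-41 | T2 41-42 | T5 42-43 | T6 43-44 | T3 44-45 | T4 45-46 | T2 46-47 | T6 47-48 | T3 48-49 | T4 49-50 | T2 50-51 | T6 51-52 | T3 52-53 | T4 53-54 | T2 54-55 | T6 55-56 | T3 56-57 | T4 57-58 | T2 58-59 | T3 59-60 | T4 60-61 | T2 61-62 | T3 62-63 | T4 63-65 |
Completion: T1=23  T2=62  T3=63  T4=65  T5=43  T6=56
Turnaround (C−A): T1=23  T2=61  T3=61  T4=60  T5=37  T6=49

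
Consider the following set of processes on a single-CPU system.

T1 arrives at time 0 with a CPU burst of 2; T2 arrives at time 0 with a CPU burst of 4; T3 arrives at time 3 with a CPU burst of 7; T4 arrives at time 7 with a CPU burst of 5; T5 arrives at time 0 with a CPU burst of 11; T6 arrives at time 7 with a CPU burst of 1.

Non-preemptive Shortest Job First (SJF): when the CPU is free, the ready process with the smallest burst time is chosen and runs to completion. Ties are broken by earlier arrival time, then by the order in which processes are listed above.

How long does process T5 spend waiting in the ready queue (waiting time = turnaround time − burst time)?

Schedule: | T1 0-2 | T2 2-6 | T3 6-13 | T6 13-14 | T4 14-19 | T5 19-30 |
Completion: T1=2  T2=6  T3=13  T4=19  T5=30  T6=14
Turnaround (C−A): T1=2  T2=6  T3=10  T4=12  T5=30  T6=7
Waiting(T5) = turnaround − burst = 30 − 11 = 19

19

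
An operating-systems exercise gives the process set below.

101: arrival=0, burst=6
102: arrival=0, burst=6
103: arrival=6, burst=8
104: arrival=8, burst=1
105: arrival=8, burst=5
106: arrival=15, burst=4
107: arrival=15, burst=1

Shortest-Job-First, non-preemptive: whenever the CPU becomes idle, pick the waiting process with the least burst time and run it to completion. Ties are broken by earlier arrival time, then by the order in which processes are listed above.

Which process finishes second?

Schedule: | 101 0-6 | 102 6-12 | 104 12-13 | 105 13-18 | 107 18-19 | 106 19-23 | 103 23-31 |
Completion: 101=6  102=12  103=31  104=13  105=18  106=23  107=19
Turnaround (C−A): 101=6  102=12  103=25  104=5  105=10  106=8  107=4
Finish order: 101 → 102 → 104 → 105 → 107 → 106 → 103

102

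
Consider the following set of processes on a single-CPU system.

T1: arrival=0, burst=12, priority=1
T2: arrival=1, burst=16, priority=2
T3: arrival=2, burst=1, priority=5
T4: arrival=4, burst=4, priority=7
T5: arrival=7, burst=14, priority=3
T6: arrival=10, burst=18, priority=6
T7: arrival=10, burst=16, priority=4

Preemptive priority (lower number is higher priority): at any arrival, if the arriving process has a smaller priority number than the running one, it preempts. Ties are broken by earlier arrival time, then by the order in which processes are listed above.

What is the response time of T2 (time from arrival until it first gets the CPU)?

Timeline: | T1 0-12 | T2 12-28 | T5 28-42 | T7 42-58 | T3 58-59 | T6 59-77 | T4 77-81 |
Completion: T1=12  T2=28  T3=59  T4=81  T5=42  T6=77  T7=58
Response(T2) = first start − arrival = 12 − 1 = 11

11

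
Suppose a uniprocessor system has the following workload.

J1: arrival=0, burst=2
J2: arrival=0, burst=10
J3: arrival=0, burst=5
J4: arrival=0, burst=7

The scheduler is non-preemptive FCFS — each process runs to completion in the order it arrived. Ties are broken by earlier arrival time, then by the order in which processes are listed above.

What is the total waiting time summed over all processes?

31

Gantt: | J1 0-2 | J2 2-12 | J3 12-17 | J4 17-24 |
Completion: J1=2  J2=12  J3=17  J4=24
Waiting = turnaround − burst: J1=0, J2=2, J3=12, J4=17
Total waiting = 0 + 2 + 12 + 17 = 31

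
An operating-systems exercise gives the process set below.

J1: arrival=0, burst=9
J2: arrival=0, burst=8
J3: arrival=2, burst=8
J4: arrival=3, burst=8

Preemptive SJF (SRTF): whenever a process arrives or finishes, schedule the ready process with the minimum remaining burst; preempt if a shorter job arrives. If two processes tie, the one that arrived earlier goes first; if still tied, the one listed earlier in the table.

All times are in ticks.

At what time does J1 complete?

33

Timeline: | J2 0-8 | J3 8-16 | J4 16-24 | J1 24-33 |
Completion: J1=33  J2=8  J3=16  J4=24
Turnaround (C−A): J1=33  J2=8  J3=14  J4=21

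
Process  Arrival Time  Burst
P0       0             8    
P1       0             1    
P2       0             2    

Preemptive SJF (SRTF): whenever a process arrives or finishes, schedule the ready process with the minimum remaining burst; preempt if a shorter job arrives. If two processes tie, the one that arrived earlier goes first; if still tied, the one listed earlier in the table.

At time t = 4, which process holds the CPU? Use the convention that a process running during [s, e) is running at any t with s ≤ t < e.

P0

Schedule: | P1 0-1 | P2 1-3 | P0 3-11 |
Completion: P0=11  P1=1  P2=3
Turnaround (C−A): P0=11  P1=1  P2=3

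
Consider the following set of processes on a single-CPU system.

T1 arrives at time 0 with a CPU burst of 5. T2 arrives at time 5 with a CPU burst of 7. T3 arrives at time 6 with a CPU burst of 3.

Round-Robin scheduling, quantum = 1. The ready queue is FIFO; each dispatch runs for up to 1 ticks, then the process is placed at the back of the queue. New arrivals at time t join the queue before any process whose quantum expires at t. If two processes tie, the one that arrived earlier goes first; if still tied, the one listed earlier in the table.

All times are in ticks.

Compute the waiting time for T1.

Schedule: | T1 0-5 | T2 5-6 | T3 6-7 | T2 7-8 | T3 8-9 | T2 9-10 | T3 10-11 | T2 11-15 |
Completion: T1=5  T2=15  T3=11
Turnaround (C−A): T1=5  T2=10  T3=5
Waiting(T1) = turnaround − burst = 5 − 5 = 0

0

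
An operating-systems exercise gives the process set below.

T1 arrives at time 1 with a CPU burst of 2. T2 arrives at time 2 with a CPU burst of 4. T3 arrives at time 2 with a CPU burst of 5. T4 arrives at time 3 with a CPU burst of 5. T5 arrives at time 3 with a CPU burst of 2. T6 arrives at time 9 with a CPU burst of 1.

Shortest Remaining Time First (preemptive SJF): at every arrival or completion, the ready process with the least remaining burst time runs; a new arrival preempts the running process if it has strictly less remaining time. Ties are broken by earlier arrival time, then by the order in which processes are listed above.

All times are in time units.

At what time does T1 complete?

Schedule: | idle 0-1 | T1 1-3 | T5 3-5 | T2 5-9 | T6 9-10 | T3 10-15 | T4 15-20 |
Completion: T1=3  T2=9  T3=15  T4=20  T5=5  T6=10

3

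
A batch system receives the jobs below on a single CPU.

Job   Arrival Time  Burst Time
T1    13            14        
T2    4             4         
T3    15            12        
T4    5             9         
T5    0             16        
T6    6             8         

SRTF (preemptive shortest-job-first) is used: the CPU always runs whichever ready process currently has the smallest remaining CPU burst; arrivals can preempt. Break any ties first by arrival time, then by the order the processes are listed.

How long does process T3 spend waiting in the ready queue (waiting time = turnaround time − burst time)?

22

Gantt: | T5 0-4 | T2 4-8 | T6 8-16 | T4 16-25 | T5 25-37 | T3 37-49 | T1 49-63 |
Completion: T1=63  T2=8  T3=49  T4=25  T5=37  T6=16
Turnaround (C−A): T1=50  T2=4  T3=34  T4=20  T5=37  T6=10
Waiting(T3) = turnaround − burst = 34 − 12 = 22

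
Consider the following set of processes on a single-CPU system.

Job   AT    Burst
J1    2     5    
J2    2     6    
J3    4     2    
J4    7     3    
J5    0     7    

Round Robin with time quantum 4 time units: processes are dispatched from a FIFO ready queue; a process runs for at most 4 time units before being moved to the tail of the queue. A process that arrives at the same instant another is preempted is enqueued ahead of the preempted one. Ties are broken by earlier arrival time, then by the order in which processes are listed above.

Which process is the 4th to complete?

J1

Gantt: | J5 0-4 | J1 4-8 | J2 8-12 | J3 12-14 | J5 14-17 | J4 17-20 | J1 20-21 | J2 21-23 |
Completion: J1=21  J2=23  J3=14  J4=20  J5=17
Finish order: J3 → J5 → J4 → J1 → J2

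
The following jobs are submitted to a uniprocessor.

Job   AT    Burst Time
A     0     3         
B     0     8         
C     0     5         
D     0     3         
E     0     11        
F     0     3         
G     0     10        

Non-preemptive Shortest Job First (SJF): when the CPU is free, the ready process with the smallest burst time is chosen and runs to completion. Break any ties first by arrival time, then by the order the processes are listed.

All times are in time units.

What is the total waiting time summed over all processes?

Schedule: | A 0-3 | D 3-6 | F 6-9 | C 9-14 | B 14-22 | G 22-32 | E 32-43 |
Completion: A=3  B=22  C=14  D=6  E=43  F=9  G=32
Waiting = turnaround − burst: A=0, B=14, C=9, D=3, E=32, F=6, G=22
Total waiting = 0 + 14 + 9 + 3 + 32 + 6 + 22 = 86

86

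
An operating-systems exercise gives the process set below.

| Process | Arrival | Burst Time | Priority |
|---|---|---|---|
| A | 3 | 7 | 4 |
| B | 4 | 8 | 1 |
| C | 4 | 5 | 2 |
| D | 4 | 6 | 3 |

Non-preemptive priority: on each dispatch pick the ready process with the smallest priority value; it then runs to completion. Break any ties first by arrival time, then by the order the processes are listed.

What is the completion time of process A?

Gantt: | idle 0-3 | A 3-10 | B 10-18 | C 18-23 | D 23-29 |
Completion: A=10  B=18  C=23  D=29
Turnaround (C−A): A=7  B=14  C=19  D=25

10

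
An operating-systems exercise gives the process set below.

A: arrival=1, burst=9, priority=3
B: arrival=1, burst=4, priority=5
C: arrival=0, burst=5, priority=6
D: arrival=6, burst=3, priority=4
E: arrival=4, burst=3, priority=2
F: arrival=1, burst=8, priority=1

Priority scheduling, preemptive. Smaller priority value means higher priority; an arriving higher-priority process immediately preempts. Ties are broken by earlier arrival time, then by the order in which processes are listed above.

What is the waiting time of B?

23

Timeline: | C 0-1 | F 1-9 | E 9-12 | A 12-21 | D 21-24 | B 24-28 | C 28-32 |
Completion: A=21  B=28  C=32  D=24  E=12  F=9
Turnaround (C−A): A=20  B=27  C=32  D=18  E=8  F=8
Waiting(B) = turnaround − burst = 27 − 4 = 23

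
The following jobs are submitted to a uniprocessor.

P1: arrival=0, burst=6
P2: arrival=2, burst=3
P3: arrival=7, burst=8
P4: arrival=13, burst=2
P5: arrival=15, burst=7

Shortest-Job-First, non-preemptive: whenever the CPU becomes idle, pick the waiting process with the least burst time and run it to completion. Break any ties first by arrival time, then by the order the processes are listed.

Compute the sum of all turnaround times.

Timeline: | P1 0-6 | P2 6-9 | P3 9-17 | P4 17-19 | P5 19-26 |
Completion: P1=6  P2=9  P3=17  P4=19  P5=26
Turnaround (C−A): P1=6  P2=7  P3=10  P4=6  P5=11
Turnaround = completion − arrival: P1=6, P2=7, P3=10, P4=6, P5=11
Total turnaround = 6 + 7 + 10 + 6 + 11 = 40

40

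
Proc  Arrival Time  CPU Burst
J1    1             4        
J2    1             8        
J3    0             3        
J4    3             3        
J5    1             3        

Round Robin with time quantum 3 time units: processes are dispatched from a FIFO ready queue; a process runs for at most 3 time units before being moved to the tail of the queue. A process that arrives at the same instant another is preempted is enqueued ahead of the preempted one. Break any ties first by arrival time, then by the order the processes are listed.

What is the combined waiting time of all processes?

40

Gantt: | J3 0-3 | J1 3-6 | J2 6-9 | J5 9-12 | J4 12-15 | J1 15-16 | J2 16-21 |
Completion: J1=16  J2=21  J3=3  J4=15  J5=12
Turnaround (C−A): J1=15  J2=20  J3=3  J4=12  J5=11
Waiting = turnaround − burst: J1=11, J2=12, J3=0, J4=9, J5=8
Total waiting = 11 + 12 + 0 + 9 + 8 = 40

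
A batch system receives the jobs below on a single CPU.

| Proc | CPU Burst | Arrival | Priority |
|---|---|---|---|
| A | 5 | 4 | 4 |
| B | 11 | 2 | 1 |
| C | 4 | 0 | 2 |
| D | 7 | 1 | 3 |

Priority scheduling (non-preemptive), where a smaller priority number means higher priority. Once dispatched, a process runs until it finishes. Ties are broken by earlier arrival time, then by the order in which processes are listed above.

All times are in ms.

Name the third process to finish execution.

D

Gantt: | C 0-4 | B 4-15 | D 15-22 | A 22-27 |
Completion: A=27  B=15  C=4  D=22
Finish order: C → B → D → A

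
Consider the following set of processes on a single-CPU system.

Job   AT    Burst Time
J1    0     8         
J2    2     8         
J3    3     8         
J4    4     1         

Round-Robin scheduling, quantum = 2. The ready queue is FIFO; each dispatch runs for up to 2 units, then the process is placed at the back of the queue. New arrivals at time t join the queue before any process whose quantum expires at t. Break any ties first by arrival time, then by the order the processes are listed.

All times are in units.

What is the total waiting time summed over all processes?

Gantt: | J1 0-2 | J2 2-4 | J1 4-6 | J3 6-8 | J4 8-9 | J2 9-11 | J1 11-13 | J3 13-15 | J2 15-17 | J1 17-19 | J3 19-21 | J2 21-23 | J3 23-25 |
Completion: J1=19  J2=23  J3=25  J4=9
Turnaround (C−A): J1=19  J2=21  J3=22  J4=5
Waiting = turnaround − burst: J1=11, J2=13, J3=14, J4=4
Total waiting = 11 + 13 + 14 + 4 = 42

42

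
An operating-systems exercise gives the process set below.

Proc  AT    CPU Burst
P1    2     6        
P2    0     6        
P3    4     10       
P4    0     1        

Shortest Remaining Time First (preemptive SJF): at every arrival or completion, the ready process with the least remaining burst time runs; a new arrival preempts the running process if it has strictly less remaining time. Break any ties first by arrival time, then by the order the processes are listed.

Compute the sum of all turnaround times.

38

Timeline: | P4 0-1 | P2 1-7 | P1 7-13 | P3 13-23 |
Completion: P1=13  P2=7  P3=23  P4=1
Turnaround (C−A): P1=11  P2=7  P3=19  P4=1
Turnaround = completion − arrival: P1=11, P2=7, P3=19, P4=1
Total turnaround = 11 + 7 + 19 + 1 = 38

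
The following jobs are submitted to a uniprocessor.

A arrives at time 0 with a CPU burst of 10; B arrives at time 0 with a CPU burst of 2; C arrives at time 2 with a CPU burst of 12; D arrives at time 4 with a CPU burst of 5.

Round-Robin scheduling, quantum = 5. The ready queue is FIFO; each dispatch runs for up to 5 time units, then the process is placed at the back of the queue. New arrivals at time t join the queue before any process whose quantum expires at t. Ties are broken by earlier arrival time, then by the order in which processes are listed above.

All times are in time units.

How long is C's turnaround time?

27

Timeline: | A 0-5 | B 5-7 | C 7-12 | D 12-17 | A 17-22 | C 22-29 |
Completion: A=22  B=7  C=29  D=17
Turnaround (C−A): A=22  B=7  C=27  D=13
Turnaround(C) = completion − arrival = 29 − 2 = 27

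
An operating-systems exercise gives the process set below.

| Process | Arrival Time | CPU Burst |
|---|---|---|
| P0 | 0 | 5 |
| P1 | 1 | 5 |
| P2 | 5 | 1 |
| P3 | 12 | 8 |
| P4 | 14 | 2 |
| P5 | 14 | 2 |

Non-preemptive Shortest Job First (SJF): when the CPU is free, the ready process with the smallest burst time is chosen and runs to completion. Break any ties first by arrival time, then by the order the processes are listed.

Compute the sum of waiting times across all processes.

Timeline: | P0 0-5 | P2 5-6 | P1 6-11 | idle 11-12 | P3 12-20 | P4 20-22 | P5 22-24 |
Completion: P0=5  P1=11  P2=6  P3=20  P4=22  P5=24
Waiting = turnaround − burst: P0=0, P1=5, P2=0, P3=0, P4=6, P5=8
Total waiting = 0 + 5 + 0 + 0 + 6 + 8 = 19

19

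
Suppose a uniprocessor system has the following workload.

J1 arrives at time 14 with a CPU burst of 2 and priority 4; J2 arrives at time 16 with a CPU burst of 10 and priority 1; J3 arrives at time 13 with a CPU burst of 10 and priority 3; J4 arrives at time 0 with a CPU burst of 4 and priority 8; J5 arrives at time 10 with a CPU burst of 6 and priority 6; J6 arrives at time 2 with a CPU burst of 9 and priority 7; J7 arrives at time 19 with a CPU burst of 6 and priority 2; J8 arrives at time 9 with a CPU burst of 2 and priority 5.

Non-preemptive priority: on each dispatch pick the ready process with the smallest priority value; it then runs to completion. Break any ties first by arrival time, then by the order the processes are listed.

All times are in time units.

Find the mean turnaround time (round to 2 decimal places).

Schedule: | J4 0-4 | J6 4-13 | J3 13-23 | J2 23-33 | J7 33-39 | J1 39-41 | J8 41-43 | J5 43-49 |
Completion: J1=41  J2=33  J3=23  J4=4  J5=49  J6=13  J7=39  J8=43
Turnaround times: J1=27, J2=17, J3=10, J4=4, J5=39, J6=11, J7=20, J8=34
Average turnaround = (27+17+10+4+39+11+20+34) / 8 = 162/8 = 20.25

20.25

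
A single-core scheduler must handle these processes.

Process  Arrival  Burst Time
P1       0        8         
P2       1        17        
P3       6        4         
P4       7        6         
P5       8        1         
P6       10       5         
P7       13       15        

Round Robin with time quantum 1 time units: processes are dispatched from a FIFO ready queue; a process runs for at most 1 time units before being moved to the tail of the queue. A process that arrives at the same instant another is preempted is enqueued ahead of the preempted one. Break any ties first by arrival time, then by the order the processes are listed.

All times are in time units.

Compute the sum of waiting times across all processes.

Timeline: | P1 0-1 | P2 1-2 | P1 2-3 | P2 3-4 | P1 4-5 | P2 5-6 | P1 6-7 | P3 7-8 | P2 8-9 | P4 9-10 | P1 10-11 | P5 11-12 | P3 12-13 | P2 13-14 | P6 14-15 | P4 15-16 | P1 16-17 | P7 17-18 | P3 18-19 | P2 19-20 | P6 20-21 | P4 21-22 | P1 22-23 | P7 23-24 | P3 24-25 | P2 25-26 | P6 26-27 | P4 27-28 | P1 28-29 | P7 29-30 | P2 30-31 | P6 31-32 | P4 32-33 | P7 33-34 | P2 34-35 | P6 35-36 | P4 36-37 | P7 37-38 | P2 38-39 | P7 39-40 | P2 40-41 | P7 41-42 | P2 42-43 | P7 43-44 | P2 44-45 | P7 45-46 | P2 46-47 | P7 47-48 | P2 48-49 | P7 49-50 | P2 50-51 | P7 51-52 | P2 52-53 | P7 53-56 |
Completion: P1=29  P2=53  P3=25  P4=37  P5=12  P6=36  P7=56
Turnaround (C−A): P1=29  P2=52  P3=19  P4=30  P5=4  P6=26  P7=43
Waiting = turnaround − burst: P1=21, P2=35, P3=15, P4=24, P5=3, P6=21, P7=28
Total waiting = 21 + 35 + 15 + 24 + 3 + 21 + 28 = 147

147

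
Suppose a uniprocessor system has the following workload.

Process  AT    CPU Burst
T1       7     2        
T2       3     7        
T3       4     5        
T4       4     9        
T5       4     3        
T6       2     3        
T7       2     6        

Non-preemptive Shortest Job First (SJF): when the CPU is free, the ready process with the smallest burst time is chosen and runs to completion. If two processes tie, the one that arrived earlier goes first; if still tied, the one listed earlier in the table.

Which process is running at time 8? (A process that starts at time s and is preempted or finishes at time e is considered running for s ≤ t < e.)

T1

Schedule: | idle 0-2 | T6 2-5 | T5 5-8 | T1 8-10 | T3 10-15 | T7 15-21 | T2 21-28 | T4 28-37 |
Completion: T1=10  T2=28  T3=15  T4=37  T5=8  T6=5  T7=21
Turnaround (C−A): T1=3  T2=25  T3=11  T4=33  T5=4  T6=3  T7=19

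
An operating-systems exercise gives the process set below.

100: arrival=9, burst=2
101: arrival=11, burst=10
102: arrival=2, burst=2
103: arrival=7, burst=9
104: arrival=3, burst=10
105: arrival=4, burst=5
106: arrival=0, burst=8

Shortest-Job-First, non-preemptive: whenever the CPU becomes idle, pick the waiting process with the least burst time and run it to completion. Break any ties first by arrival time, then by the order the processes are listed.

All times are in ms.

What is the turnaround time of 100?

Timeline: | 106 0-8 | 102 8-10 | 100 10-12 | 105 12-17 | 103 17-26 | 104 26-36 | 101 36-46 |
Completion: 100=12  101=46  102=10  103=26  104=36  105=17  106=8
Turnaround(100) = completion − arrival = 12 − 9 = 3

3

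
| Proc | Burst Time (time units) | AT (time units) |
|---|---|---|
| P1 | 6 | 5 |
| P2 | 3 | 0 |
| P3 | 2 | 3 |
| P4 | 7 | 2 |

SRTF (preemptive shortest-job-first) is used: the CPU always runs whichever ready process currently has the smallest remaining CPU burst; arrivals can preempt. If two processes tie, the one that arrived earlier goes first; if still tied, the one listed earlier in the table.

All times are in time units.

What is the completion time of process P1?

11

Schedule: | P2 0-3 | P3 3-5 | P1 5-11 | P4 11-18 |
Completion: P1=11  P2=3  P3=5  P4=18
Turnaround (C−A): P1=6  P2=3  P3=2  P4=16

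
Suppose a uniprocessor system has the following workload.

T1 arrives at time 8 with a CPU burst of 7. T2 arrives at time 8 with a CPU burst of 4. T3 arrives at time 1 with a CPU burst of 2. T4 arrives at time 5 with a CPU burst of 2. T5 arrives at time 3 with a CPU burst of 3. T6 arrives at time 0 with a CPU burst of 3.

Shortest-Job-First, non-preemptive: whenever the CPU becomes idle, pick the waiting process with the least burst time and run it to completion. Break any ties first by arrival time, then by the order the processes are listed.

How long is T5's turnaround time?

Gantt: | T6 0-3 | T3 3-5 | T4 5-7 | T5 7-10 | T2 10-14 | T1 14-21 |
Completion: T1=21  T2=14  T3=5  T4=7  T5=10  T6=3
Turnaround(T5) = completion − arrival = 10 − 3 = 7

7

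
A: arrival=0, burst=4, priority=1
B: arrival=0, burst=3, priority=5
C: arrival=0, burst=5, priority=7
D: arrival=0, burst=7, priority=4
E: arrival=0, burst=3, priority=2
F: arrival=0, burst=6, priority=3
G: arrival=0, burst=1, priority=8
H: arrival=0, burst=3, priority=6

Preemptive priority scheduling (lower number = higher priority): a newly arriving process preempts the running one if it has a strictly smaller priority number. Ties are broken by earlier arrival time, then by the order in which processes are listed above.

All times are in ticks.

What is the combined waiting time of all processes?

124

Timeline: | A 0-4 | E 4-7 | F 7-13 | D 13-20 | B 20-23 | H 23-26 | C 26-31 | G 31-32 |
Completion: A=4  B=23  C=31  D=20  E=7  F=13  G=32  H=26
Turnaround (C−A): A=4  B=23  C=31  D=20  E=7  F=13  G=32  H=26
Waiting = turnaround − burst: A=0, B=20, C=26, D=13, E=4, F=7, G=31, H=23
Total waiting = 0 + 20 + 26 + 13 + 4 + 7 + 31 + 23 = 124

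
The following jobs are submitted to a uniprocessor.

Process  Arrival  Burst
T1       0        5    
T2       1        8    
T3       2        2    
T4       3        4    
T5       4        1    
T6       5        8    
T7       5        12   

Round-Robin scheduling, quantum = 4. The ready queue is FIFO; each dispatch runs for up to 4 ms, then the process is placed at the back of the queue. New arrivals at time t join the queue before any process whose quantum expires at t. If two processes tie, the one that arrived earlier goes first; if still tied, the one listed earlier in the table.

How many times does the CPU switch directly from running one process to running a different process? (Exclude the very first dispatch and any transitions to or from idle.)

10

Gantt: | T1 0-4 | T2 4-8 | T3 8-10 | T4 10-14 | T5 14-15 | T1 15-16 | T6 16-20 | T7 20-24 | T2 24-28 | T6 28-32 | T7 32-40 |
Completion: T1=16  T2=28  T3=10  T4=14  T5=15  T6=32  T7=40
Turnaround (C−A): T1=16  T2=27  T3=8  T4=11  T5=11  T6=27  T7=35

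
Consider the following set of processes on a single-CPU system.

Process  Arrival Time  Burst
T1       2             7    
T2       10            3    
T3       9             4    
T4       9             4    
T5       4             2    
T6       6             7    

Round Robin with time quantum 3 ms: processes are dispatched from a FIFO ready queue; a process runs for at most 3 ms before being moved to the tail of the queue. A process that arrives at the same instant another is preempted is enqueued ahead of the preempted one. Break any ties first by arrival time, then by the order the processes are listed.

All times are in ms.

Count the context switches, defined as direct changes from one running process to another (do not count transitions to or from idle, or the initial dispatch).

Timeline: | idle 0-2 | T1 2-5 | T5 5-7 | T1 7-10 | T6 10-13 | T3 13-16 | T4 16-19 | T2 19-22 | T1 22-23 | T6 23-26 | T3 26-27 | T4 27-28 | T6 28-29 |
Completion: T1=23  T2=22  T3=27  T4=28  T5=7  T6=29

11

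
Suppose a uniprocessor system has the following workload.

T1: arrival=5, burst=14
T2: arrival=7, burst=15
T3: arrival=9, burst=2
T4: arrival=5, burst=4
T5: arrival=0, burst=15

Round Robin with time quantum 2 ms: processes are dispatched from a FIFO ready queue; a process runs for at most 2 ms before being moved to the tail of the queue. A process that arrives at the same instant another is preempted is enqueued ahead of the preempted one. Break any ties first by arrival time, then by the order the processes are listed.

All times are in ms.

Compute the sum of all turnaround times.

148

Timeline: | T5 0-6 | T1 6-8 | T4 8-10 | T5 10-12 | T2 12-14 | T1 14-16 | T3 16-18 | T4 18-20 | T5 20-22 | T2 22-24 | T1 24-26 | T5 26-28 | T2 28-30 | T1 30-32 | T5 32-34 | T2 34-36 | T1 36-38 | T5 38-39 | T2 39-41 | T1 41-43 | T2 43-45 | T1 45-47 | T2 47-50 |
Completion: T1=47  T2=50  T3=18  T4=20  T5=39
Turnaround (C−A): T1=42  T2=43  T3=9  T4=15  T5=39
Turnaround = completion − arrival: T1=42, T2=43, T3=9, T4=15, T5=39
Total turnaround = 42 + 43 + 9 + 15 + 39 = 148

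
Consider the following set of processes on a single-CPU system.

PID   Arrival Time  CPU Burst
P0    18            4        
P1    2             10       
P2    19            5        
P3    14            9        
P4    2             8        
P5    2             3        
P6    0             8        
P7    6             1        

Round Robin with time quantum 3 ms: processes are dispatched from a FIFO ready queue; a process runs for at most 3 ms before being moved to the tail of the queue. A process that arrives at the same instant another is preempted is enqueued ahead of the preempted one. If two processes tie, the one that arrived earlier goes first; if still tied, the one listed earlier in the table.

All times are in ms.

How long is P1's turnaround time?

43

Timeline: | P6 0-3 | P1 3-6 | P4 6-9 | P5 9-12 | P6 12-15 | P7 15-16 | P1 16-19 | P4 19-22 | P3 22-25 | P6 25-27 | P0 27-30 | P2 30-33 | P1 33-36 | P4 36-38 | P3 38-41 | P0 41-42 | P2 42-44 | P1 44-45 | P3 45-48 |
Completion: P0=42  P1=45  P2=44  P3=48  P4=38  P5=12  P6=27  P7=16
Turnaround(P1) = completion − arrival = 45 − 2 = 43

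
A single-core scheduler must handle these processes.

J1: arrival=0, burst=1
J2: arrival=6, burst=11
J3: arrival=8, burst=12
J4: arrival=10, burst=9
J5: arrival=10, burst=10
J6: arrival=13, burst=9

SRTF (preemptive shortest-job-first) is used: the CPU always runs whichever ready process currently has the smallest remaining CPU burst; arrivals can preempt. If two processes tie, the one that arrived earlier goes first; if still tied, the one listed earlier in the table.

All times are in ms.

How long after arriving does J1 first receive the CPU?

Timeline: | J1 0-1 | idle 1-6 | J2 6-17 | J4 17-26 | J6 26-35 | J5 35-45 | J3 45-57 |
Completion: J1=1  J2=17  J3=57  J4=26  J5=45  J6=35
Response(J1) = first start − arrival = 0 − 0 = 0

0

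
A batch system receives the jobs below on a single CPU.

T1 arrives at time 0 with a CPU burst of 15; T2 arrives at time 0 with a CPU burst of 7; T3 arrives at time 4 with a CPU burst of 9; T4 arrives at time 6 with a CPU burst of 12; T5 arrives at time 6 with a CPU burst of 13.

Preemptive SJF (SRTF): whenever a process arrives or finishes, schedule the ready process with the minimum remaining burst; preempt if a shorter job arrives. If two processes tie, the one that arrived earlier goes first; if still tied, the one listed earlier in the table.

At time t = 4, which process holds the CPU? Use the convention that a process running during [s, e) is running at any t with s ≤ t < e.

Timeline: | T2 0-7 | T3 7-16 | T4 16-28 | T5 28-41 | T1 41-56 |
Completion: T1=56  T2=7  T3=16  T4=28  T5=41

T2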